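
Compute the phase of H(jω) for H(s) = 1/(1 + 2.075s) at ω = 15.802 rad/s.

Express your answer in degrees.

Phase = -arctan(ωτ) = -arctan(15.802 × 2.075) = -88.3°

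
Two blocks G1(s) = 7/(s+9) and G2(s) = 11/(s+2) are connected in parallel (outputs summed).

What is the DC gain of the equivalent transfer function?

Parallel: G_eq = G1 + G2. DC gain = G1(0) + G2(0) = 7/9 + 11/2 = 0.7778 + 5.5 = 6.2778.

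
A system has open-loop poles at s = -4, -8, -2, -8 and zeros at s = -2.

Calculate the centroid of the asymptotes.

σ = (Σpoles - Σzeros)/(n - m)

σ = (Σpoles - Σzeros)/(n - m) = (-22 - (-2))/(4 - 1) = -20/3 = -6.67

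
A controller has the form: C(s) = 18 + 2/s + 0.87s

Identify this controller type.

This is a Proportional-Integral-Derivative (PID) controller.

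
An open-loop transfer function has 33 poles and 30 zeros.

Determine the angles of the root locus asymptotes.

n - m = 33 - 30 = 3. Angles: θk = (2k + 1)·180°/3 = 60°, 180°, 300°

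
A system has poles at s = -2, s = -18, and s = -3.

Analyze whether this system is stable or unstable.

All poles are in the left half-plane. System is stable.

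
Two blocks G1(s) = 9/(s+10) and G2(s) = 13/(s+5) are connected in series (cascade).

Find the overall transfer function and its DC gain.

Series: multiply transfer functions. G_eq = 9/(s+10) × 13/(s+5) = 117/((s+10)(s+5)). DC gain = 117/(10×5) = 2.34.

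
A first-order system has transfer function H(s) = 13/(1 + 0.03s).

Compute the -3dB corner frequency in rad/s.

Corner frequency = 1/τ = 1/0.03 = 33.333 rad/s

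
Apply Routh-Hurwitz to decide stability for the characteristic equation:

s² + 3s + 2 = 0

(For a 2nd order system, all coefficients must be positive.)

Coefficients: 1, 3, 2. All positive, so system is stable.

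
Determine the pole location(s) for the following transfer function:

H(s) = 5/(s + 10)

Pole is where denominator = 0: s + 10 = 0, so s = -10.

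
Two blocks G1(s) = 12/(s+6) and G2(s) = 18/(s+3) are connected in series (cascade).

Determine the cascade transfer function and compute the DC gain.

Series: multiply transfer functions. G_eq = 12/(s+6) × 18/(s+3) = 216/((s+6)(s+3)). DC gain = 216/(6×3) = 12.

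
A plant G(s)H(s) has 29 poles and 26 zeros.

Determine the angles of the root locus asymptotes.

n - m = 29 - 26 = 3. Angles: θk = (2k + 1)·180°/3 = 60°, 180°, 300°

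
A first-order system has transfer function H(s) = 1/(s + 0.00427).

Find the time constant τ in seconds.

For H(s) = 1/(s + 1/τ), the pole is at -1/τ = -0.00427, so τ = 1/0.00427 = 234.2 s.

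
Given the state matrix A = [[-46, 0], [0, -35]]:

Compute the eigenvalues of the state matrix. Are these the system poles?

For diagonal matrix, eigenvalues are diagonal entries: λ₁ = -46, λ₂ = -35. Eigenvalues of A = system poles.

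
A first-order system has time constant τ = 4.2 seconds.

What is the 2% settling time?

For first-order system, 2% settling time ≈ 4τ = 4 × 4.2 = 16.8 s.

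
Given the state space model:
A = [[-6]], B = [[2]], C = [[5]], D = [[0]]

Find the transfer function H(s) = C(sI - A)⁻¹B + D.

(sI - A)⁻¹ = 1/(s + 6). H(s) = 5 × 2/(s + 6) + 0 = 10/(s + 6).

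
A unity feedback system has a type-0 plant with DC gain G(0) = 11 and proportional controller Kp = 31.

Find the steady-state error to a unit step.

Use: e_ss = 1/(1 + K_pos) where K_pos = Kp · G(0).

K_pos = Kp · G(0) = 31 × 11 = 341. e_ss = 1/(1 + 341) = 0.0029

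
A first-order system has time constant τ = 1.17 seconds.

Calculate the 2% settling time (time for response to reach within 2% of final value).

For first-order system, 2% settling time ≈ 4τ = 4 × 1.17 = 4.68 s.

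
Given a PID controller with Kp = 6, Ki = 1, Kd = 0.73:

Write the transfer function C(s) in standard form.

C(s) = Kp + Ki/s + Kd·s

Substituting values: C(s) = 6 + 1/s + 0.73s = (0.73s² + 6s + 1)/s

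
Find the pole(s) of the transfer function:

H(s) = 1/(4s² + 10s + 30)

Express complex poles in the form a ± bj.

Discriminant = 10² - 4×4×30 = 100 - 480 = -380 < 0, so the poles are a complex conjugate pair s = (-10 ± j√380)/(2×4). Real part = -10/(2×4) = -10/8 = -1.25; imaginary part = ±√380/(2×4) ≈ 2.4367. Poles: s = -1.25 ± 2.4367j.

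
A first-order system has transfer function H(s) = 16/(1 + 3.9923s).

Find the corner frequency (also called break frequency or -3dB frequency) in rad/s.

Corner frequency = 1/τ = 1/3.9923 = 0.25 rad/s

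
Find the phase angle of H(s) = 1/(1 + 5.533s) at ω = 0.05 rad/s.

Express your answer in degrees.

Phase = -arctan(ωτ) = -arctan(0.05 × 5.533) = -15.5°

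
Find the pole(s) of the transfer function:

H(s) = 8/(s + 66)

Pole is where denominator = 0: s + 66 = 0, so s = -66.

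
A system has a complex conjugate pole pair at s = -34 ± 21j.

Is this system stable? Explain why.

Real part of poles is -34 (< 0, left half-plane). Stable.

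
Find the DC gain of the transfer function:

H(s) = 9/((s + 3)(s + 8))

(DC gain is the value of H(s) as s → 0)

DC gain = H(0) = 9/(3 × 8) = 9/24 = 0.375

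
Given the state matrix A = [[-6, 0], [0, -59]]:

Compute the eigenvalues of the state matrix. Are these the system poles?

For diagonal matrix, eigenvalues are diagonal entries: λ₁ = -6, λ₂ = -59. Eigenvalues of A = system poles.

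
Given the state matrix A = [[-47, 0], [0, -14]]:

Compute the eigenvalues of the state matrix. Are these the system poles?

For diagonal matrix, eigenvalues are diagonal entries: λ₁ = -47, λ₂ = -14. Eigenvalues of A = system poles.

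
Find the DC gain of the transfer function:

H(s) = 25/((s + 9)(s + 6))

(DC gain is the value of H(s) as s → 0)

DC gain = H(0) = 25/(9 × 6) = 25/54 = 0.4630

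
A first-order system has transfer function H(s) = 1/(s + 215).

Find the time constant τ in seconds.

For H(s) = 1/(s + 1/τ), the pole is at -1/τ = -215, so τ = 1/215 = 0.0047 s.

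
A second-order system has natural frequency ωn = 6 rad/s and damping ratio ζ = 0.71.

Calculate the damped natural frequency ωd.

ωd = ωn√(1 - ζ²) = 6√(1 - 0.71²) = 4.23 rad/s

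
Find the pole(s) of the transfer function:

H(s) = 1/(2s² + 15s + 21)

Discriminant = 15² - 4×2×21 = 225 - 168 = 57 > 0, so two distinct real poles. Using quadratic formula: s = (-15 ± √57)/(2×2) = (-15 ± √57)/4, with √57 ≈ 7.5498. s₁ ≈ -1.8625, s₂ ≈ -5.6375. Poles: s₁ = -1.8625, s₂ = -5.6375.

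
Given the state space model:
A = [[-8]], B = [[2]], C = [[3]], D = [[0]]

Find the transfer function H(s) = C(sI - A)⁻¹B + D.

(sI - A)⁻¹ = 1/(s + 8). H(s) = 3 × 2/(s + 8) + 0 = 6/(s + 8).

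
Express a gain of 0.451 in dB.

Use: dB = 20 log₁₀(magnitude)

dB = 20 log₁₀(0.451) = -6.9 dB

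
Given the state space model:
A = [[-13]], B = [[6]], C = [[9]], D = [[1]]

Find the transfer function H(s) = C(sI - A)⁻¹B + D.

(sI - A)⁻¹ = 1/(s + 13). H(s) = 9×6/(s + 13) + 1 = (s + 67)/(s + 13).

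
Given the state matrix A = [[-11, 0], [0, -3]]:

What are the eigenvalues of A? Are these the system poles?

For diagonal matrix, eigenvalues are diagonal entries: λ₁ = -11, λ₂ = -3. Eigenvalues of A = system poles.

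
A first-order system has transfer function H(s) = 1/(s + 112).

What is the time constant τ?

For H(s) = 1/(s + 1/τ), the pole is at -1/τ = -112, so τ = 1/112 = 0.0089 s.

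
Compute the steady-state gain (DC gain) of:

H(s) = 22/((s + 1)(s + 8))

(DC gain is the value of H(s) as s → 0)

DC gain = H(0) = 22/(1 × 8) = 22/8 = 2.75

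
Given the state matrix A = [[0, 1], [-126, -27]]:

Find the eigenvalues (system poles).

det(A - λI) = λ² - (-27)λ + 126 = (λ - (-6))(λ - (-21)). Eigenvalues: -6, -21.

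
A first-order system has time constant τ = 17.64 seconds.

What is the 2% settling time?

For first-order system, 2% settling time ≈ 4τ = 4 × 17.64 = 70.56 s.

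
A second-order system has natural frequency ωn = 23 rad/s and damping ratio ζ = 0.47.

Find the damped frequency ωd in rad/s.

ωd = ωn√(1 - ζ²) = 23√(1 - 0.47²) = 20.3 rad/s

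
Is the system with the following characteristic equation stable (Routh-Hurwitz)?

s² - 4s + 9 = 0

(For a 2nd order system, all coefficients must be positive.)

Coefficients: 1, -4, 9. b=-4 not positive, so system is unstable.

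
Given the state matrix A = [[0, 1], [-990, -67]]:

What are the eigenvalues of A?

det(A - λI) = λ² - (-67)λ + 990 = (λ - (-22))(λ - (-45)). Eigenvalues: -22, -45.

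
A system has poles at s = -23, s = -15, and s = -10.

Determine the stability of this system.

All poles are in the left half-plane. System is stable.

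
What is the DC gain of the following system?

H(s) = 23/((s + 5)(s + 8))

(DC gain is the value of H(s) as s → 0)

DC gain = H(0) = 23/(5 × 8) = 23/40 = 0.575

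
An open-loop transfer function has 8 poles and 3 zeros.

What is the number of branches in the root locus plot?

Root locus has n branches where n = number of poles = 8.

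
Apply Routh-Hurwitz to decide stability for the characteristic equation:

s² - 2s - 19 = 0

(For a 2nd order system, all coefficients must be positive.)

Coefficients: 1, -2, -19. b=-2, c=-19 not positive, so system is unstable.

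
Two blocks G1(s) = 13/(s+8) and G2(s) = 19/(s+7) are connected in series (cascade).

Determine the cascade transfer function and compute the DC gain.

Series: multiply transfer functions. G_eq = 13/(s+8) × 19/(s+7) = 247/((s+8)(s+7)). DC gain = 247/(8×7) = 4.4107.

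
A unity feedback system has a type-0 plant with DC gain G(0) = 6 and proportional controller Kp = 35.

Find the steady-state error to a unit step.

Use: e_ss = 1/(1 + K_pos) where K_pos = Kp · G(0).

K_pos = Kp · G(0) = 35 × 6 = 210. e_ss = 1/(1 + 210) = 0.0047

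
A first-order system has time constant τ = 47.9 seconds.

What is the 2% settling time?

For first-order system, 2% settling time ≈ 4τ = 4 × 47.9 = 191.6 s.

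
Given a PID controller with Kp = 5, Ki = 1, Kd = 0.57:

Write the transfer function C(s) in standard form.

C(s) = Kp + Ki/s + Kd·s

Substituting values: C(s) = 5 + 1/s + 0.57s = (0.57s² + 5s + 1)/s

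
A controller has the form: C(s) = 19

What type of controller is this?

This is a Proportional (P) controller.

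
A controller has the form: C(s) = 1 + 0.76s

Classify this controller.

This is a Proportional-Derivative (PD) controller.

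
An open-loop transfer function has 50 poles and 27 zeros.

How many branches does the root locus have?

Root locus has n branches where n = number of poles = 50.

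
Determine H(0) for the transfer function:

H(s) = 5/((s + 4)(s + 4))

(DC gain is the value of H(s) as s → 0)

DC gain = H(0) = 5/(4 × 4) = 5/16 = 0.3125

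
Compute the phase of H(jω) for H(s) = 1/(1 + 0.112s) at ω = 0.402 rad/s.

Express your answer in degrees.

Phase = -arctan(ωτ) = -arctan(0.402 × 0.112) = -2.6°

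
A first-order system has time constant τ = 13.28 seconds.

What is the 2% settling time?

For first-order system, 2% settling time ≈ 4τ = 4 × 13.28 = 53.12 s.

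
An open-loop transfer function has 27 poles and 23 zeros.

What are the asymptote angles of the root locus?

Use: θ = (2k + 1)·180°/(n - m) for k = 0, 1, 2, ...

n - m = 27 - 23 = 4. Angles: θk = (2k + 1)·180°/4 = 45°, 135°, 225°, 315°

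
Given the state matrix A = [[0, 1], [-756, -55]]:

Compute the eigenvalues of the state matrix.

det(A - λI) = λ² - (-55)λ + 756 = (λ - (-28))(λ - (-27)). Eigenvalues: -28, -27.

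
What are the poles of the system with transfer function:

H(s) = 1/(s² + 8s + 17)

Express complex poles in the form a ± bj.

Discriminant = 8² - 4×1×17 = 64 - 68 = -4 < 0, so the poles are a complex conjugate pair s = (-8 ± j√4)/(2×1). Real part = -8/(2×1) = -8/2 = -4; imaginary part = ±√4/(2×1) = 2/2 = 1. Poles: s = -4 ± 1j.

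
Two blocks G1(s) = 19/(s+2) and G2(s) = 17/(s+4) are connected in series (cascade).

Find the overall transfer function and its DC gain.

Series: multiply transfer functions. G_eq = 19/(s+2) × 17/(s+4) = 323/((s+2)(s+4)). DC gain = 323/(2×4) = 40.375.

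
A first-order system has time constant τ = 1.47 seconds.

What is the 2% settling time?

For first-order system, 2% settling time ≈ 4τ = 4 × 1.47 = 5.88 s.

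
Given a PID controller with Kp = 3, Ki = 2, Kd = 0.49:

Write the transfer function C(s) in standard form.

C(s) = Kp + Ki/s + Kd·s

Substituting values: C(s) = 3 + 2/s + 0.49s = (0.49s² + 3s + 2)/s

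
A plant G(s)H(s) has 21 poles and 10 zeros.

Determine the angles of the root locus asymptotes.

n - m = 21 - 10 = 11. Angles: θk = (2k + 1)·180°/11 = 16.36°, 49.09°, 81.82°, 114.55°, 147.27°, 180°, 212.73°, 245.45°, 278.18°, 310.91°, 343.64°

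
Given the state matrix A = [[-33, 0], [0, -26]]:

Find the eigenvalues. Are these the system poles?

For diagonal matrix, eigenvalues are diagonal entries: λ₁ = -33, λ₂ = -26. Eigenvalues of A = system poles.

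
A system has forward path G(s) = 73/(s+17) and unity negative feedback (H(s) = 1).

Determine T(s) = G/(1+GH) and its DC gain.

T(s) = G/(1+GH) = [73/(s+17)] / [1 + 73/(s+17)] = 73/(s+17+73) = 73/(s+90). DC gain = 73/90 = 0.8111.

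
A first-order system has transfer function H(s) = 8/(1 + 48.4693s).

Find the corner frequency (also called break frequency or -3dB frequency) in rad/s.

Corner frequency = 1/τ = 1/48.4693 = 0.021 rad/s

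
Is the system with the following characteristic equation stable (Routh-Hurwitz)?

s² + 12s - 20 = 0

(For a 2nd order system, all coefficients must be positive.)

Coefficients: 1, 12, -20. c=-20 not positive, so system is unstable.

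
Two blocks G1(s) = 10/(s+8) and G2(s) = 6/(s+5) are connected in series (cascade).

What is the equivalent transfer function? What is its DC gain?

Series: multiply transfer functions. G_eq = 10/(s+8) × 6/(s+5) = 60/((s+8)(s+5)). DC gain = 60/(8×5) = 1.5.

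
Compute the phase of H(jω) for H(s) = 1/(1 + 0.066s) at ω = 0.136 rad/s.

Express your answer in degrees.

Phase = -arctan(ωτ) = -arctan(0.136 × 0.066) = -0.5°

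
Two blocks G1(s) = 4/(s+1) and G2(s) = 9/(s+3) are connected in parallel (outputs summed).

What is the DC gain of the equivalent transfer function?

Parallel: G_eq = G1 + G2. DC gain = G1(0) + G2(0) = 4/1 + 9/3 = 4 + 3 = 7.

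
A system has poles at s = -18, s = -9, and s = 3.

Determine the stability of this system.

Pole(s) at s = 3 are not in the left half-plane. System is unstable.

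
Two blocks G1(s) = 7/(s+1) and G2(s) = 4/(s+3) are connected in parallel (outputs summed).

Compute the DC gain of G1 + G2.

Parallel: G_eq = G1 + G2. DC gain = G1(0) + G2(0) = 7/1 + 4/3 = 7 + 1.3333 = 8.3333.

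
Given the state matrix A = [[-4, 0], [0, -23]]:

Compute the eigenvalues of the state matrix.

For diagonal matrix, eigenvalues are diagonal entries: λ₁ = -4, λ₂ = -23.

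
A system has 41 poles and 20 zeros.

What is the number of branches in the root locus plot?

Root locus has n branches where n = number of poles = 41.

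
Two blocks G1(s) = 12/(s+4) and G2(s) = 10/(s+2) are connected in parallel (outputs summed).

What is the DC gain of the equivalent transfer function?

Parallel: G_eq = G1 + G2. DC gain = G1(0) + G2(0) = 12/4 + 10/2 = 3 + 5 = 8.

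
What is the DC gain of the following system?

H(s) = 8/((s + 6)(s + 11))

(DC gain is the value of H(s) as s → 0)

DC gain = H(0) = 8/(6 × 11) = 8/66 = 0.1212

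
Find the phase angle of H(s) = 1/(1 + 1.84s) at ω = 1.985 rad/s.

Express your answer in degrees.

Phase = -arctan(ωτ) = -arctan(1.985 × 1.84) = -74.7°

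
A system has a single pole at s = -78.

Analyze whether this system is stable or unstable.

Pole at s = -78 is in the left half-plane. Stable.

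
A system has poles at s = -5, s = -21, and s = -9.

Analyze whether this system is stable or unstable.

All poles are in the left half-plane. System is stable.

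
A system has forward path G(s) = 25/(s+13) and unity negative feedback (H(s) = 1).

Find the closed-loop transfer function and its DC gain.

T(s) = G/(1+GH) = [25/(s+13)] / [1 + 25/(s+13)] = 25/(s+13+25) = 25/(s+38). DC gain = 25/38 = 0.6579.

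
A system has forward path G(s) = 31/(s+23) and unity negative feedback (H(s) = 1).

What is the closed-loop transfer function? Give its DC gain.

T(s) = G/(1+GH) = [31/(s+23)] / [1 + 31/(s+23)] = 31/(s+23+31) = 31/(s+54). DC gain = 31/54 = 0.5741.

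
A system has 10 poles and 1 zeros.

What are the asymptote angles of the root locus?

n - m = 10 - 1 = 9. Angles: θk = (2k + 1)·180°/9 = 20°, 60°, 100°, 140°, 180°, 220°, 260°, 300°, 340°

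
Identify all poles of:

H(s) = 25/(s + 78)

Pole is where denominator = 0: s + 78 = 0, so s = -78.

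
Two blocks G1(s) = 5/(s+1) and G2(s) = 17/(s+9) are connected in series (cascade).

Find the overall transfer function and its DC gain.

Series: multiply transfer functions. G_eq = 5/(s+1) × 17/(s+9) = 85/((s+1)(s+9)). DC gain = 85/(1×9) = 9.4444.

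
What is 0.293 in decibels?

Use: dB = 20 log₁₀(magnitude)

dB = 20 log₁₀(0.293) = -10.7 dB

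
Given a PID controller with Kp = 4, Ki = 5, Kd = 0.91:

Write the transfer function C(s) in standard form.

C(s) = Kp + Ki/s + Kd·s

Substituting values: C(s) = 4 + 5/s + 0.91s = (0.91s² + 4s + 5)/s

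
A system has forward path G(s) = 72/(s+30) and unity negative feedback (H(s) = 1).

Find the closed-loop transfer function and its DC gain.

T(s) = G/(1+GH) = [72/(s+30)] / [1 + 72/(s+30)] = 72/(s+30+72) = 72/(s+102). DC gain = 72/102 = 0.7059.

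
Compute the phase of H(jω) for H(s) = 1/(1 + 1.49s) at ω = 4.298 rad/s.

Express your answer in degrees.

Phase = -arctan(ωτ) = -arctan(4.298 × 1.49) = -81.1°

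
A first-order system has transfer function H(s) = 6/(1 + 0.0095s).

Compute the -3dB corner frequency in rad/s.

Corner frequency = 1/τ = 1/0.0095 = 105.263 rad/s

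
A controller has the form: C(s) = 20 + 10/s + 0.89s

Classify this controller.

This is a Proportional-Integral-Derivative (PID) controller.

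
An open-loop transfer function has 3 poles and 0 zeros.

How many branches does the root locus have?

Root locus has n branches where n = number of poles = 3.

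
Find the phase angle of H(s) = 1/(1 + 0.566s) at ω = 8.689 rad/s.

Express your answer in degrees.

Phase = -arctan(ωτ) = -arctan(8.689 × 0.566) = -78.5°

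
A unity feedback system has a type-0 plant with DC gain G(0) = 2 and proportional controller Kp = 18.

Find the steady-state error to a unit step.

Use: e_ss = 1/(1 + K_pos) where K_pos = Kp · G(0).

K_pos = Kp · G(0) = 18 × 2 = 36. e_ss = 1/(1 + 36) = 0.0270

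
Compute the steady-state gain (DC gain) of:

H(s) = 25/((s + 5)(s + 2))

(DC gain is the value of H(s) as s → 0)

DC gain = H(0) = 25/(5 × 2) = 25/10 = 2.5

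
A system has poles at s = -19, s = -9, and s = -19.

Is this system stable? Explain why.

All poles are in the left half-plane. System is stable.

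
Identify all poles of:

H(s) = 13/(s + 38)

Pole is where denominator = 0: s + 38 = 0, so s = -38.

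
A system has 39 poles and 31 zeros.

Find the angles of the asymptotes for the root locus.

n - m = 39 - 31 = 8. Angles: θk = (2k + 1)·180°/8 = 22.5°, 67.5°, 112.5°, 157.5°, 202.5°, 247.5°, 292.5°, 337.5°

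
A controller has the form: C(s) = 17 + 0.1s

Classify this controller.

This is a Proportional-Derivative (PD) controller.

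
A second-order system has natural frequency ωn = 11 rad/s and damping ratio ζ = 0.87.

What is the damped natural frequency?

ωd = ωn√(1 - ζ²) = 11√(1 - 0.87²) = 5.42 rad/s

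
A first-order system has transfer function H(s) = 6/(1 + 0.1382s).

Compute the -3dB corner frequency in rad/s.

Corner frequency = 1/τ = 1/0.1382 = 7.236 rad/s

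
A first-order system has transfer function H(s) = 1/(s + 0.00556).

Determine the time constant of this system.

For H(s) = 1/(s + 1/τ), the pole is at -1/τ = -0.00556, so τ = 1/0.00556 = 179.9 s.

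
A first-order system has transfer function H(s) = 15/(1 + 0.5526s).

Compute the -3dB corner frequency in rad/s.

Corner frequency = 1/τ = 1/0.5526 = 1.81 rad/s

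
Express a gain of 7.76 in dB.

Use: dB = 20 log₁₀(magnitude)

dB = 20 log₁₀(7.76) = 17.8 dB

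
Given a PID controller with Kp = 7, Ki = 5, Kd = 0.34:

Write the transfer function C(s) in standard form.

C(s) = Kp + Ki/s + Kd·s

Substituting values: C(s) = 7 + 5/s + 0.34s = (0.34s² + 7s + 5)/s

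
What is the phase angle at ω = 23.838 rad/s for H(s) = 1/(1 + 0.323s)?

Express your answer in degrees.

Phase = -arctan(ωτ) = -arctan(23.838 × 0.323) = -82.6°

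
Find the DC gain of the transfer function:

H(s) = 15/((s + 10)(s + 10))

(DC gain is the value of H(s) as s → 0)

DC gain = H(0) = 15/(10 × 10) = 15/100 = 0.15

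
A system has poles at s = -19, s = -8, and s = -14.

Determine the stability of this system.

All poles are in the left half-plane. System is stable.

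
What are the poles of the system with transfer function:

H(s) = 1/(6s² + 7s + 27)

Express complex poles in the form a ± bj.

Discriminant = 7² - 4×6×27 = 49 - 648 = -599 < 0, so the poles are a complex conjugate pair s = (-7 ± j√599)/(2×6). Real part = -7/(2×6) = -7/12 ≈ -0.5833; imaginary part = ±√599/(2×6) ≈ 2.0395. Poles: s = -0.5833 ± 2.0395j.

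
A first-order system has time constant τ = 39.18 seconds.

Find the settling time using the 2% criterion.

For first-order system, 2% settling time ≈ 4τ = 4 × 39.18 = 156.72 s.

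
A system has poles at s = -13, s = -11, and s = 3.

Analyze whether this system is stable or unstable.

Pole(s) at s = 3 are not in the left half-plane. System is unstable.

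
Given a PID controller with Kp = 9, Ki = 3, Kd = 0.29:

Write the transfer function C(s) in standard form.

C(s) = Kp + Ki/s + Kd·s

Substituting values: C(s) = 9 + 3/s + 0.29s = (0.29s² + 9s + 3)/s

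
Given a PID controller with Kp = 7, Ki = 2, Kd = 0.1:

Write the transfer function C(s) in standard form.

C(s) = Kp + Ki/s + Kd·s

Substituting values: C(s) = 7 + 2/s + 0.1s = (0.1s² + 7s + 2)/s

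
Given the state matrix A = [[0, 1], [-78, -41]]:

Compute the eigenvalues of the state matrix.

det(A - λI) = λ² - (-41)λ + 78 = (λ - (-2))(λ - (-39)). Eigenvalues: -2, -39.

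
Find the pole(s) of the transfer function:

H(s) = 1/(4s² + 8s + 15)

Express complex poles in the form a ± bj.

Discriminant = 8² - 4×4×15 = 64 - 240 = -176 < 0, so the poles are a complex conjugate pair s = (-8 ± j√176)/(2×4). Real part = -8/(2×4) = -8/8 = -1; imaginary part = ±√176/(2×4) ≈ 1.6583. Poles: s = -1 ± 1.6583j.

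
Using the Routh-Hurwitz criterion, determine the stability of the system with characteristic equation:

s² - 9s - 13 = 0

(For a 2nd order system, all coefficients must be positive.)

Coefficients: 1, -9, -13. b=-9, c=-13 not positive, so system is unstable.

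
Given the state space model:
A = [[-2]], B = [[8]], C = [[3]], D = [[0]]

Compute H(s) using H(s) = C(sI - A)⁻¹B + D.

(sI - A)⁻¹ = 1/(s + 2). H(s) = 3 × 8/(s + 2) + 0 = 24/(s + 2).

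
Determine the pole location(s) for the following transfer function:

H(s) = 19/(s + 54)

Pole is where denominator = 0: s + 54 = 0, so s = -54.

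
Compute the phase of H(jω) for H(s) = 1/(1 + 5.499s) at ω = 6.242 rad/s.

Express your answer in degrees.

Phase = -arctan(ωτ) = -arctan(6.242 × 5.499) = -88.3°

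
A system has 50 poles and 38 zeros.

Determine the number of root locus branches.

Root locus has n branches where n = number of poles = 50.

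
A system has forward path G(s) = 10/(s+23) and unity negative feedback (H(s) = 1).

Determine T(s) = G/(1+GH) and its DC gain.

T(s) = G/(1+GH) = [10/(s+23)] / [1 + 10/(s+23)] = 10/(s+23+10) = 10/(s+33). DC gain = 10/33 = 0.3030.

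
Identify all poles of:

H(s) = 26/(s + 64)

Pole is where denominator = 0: s + 64 = 0, so s = -64.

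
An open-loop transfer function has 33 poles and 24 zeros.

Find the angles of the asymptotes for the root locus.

n - m = 33 - 24 = 9. Angles: θk = (2k + 1)·180°/9 = 20°, 60°, 100°, 140°, 180°, 220°, 260°, 300°, 340°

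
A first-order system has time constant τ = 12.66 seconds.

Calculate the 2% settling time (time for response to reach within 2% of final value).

For first-order system, 2% settling time ≈ 4τ = 4 × 12.66 = 50.64 s.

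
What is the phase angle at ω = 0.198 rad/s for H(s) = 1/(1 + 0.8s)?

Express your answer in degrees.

Phase = -arctan(ωτ) = -arctan(0.198 × 0.8) = -9.0°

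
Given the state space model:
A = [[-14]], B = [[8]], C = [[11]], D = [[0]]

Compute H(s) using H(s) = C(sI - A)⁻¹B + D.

(sI - A)⁻¹ = 1/(s + 14). H(s) = 11 × 8/(s + 14) + 0 = 88/(s + 14).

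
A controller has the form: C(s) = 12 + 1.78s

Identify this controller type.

This is a Proportional-Derivative (PD) controller.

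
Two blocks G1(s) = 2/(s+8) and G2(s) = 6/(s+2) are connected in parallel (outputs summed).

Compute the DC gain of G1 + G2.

Parallel: G_eq = G1 + G2. DC gain = G1(0) + G2(0) = 2/8 + 6/2 = 0.25 + 3 = 3.25.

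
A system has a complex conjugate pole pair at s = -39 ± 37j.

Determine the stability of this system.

Real part of poles is -39 (< 0, left half-plane). Stable.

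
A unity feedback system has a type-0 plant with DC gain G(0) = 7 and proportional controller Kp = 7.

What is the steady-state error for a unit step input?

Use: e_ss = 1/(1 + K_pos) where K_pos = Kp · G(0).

K_pos = Kp · G(0) = 7 × 7 = 49. e_ss = 1/(1 + 49) = 0.02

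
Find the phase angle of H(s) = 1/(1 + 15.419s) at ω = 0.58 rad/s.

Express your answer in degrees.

Phase = -arctan(ωτ) = -arctan(0.58 × 15.419) = -83.6°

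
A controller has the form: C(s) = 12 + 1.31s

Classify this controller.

This is a Proportional-Derivative (PD) controller.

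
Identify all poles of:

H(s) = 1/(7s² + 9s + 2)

Discriminant = 9² - 4×7×2 = 81 - 56 = 25 > 0, so two distinct real poles. Using quadratic formula: s = (-9 ± √25)/(2×7) = (-9 ± √25)/14, with √25 = 5. s₁ = -4/14 ≈ -0.2857, s₂ = -14/14 = -1. Poles: s₁ = -0.2857, s₂ = -1.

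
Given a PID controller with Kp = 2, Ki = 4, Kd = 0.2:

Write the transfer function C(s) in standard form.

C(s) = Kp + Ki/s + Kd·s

Substituting values: C(s) = 2 + 4/s + 0.2s = (0.2s² + 2s + 4)/s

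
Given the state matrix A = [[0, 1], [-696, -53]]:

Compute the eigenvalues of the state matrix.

det(A - λI) = λ² - (-53)λ + 696 = (λ - (-29))(λ - (-24)). Eigenvalues: -29, -24.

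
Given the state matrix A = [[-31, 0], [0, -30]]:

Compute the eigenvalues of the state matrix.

For diagonal matrix, eigenvalues are diagonal entries: λ₁ = -31, λ₂ = -30.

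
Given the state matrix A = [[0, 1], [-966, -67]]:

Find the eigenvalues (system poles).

det(A - λI) = λ² - (-67)λ + 966 = (λ - (-21))(λ - (-46)). Eigenvalues: -21, -46.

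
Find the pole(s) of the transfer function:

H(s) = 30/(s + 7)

Pole is where denominator = 0: s + 7 = 0, so s = -7.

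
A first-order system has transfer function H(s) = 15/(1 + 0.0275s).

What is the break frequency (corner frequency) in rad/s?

Corner frequency = 1/τ = 1/0.0275 = 36.364 rad/s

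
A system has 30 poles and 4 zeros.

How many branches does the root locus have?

Root locus has n branches where n = number of poles = 30.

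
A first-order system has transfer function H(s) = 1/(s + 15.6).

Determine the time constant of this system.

For H(s) = 1/(s + 1/τ), the pole is at -1/τ = -15.6, so τ = 1/15.6 = 0.0641 s.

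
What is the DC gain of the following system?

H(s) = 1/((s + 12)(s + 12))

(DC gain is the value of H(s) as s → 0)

DC gain = H(0) = 1/(12 × 12) = 1/144 = 0.0069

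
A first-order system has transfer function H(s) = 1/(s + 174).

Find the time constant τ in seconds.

For H(s) = 1/(s + 1/τ), the pole is at -1/τ = -174, so τ = 1/174 = 0.0057 s.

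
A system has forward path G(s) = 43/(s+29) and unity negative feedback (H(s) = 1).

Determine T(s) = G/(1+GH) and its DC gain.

T(s) = G/(1+GH) = [43/(s+29)] / [1 + 43/(s+29)] = 43/(s+29+43) = 43/(s+72). DC gain = 43/72 = 0.5972.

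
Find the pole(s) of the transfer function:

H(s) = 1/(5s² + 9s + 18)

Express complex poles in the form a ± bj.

Discriminant = 9² - 4×5×18 = 81 - 360 = -279 < 0, so the poles are a complex conjugate pair s = (-9 ± j√279)/(2×5). Real part = -9/(2×5) = -9/10 = -0.9; imaginary part = ±√279/(2×5) ≈ 1.6703. Poles: s = -0.9 ± 1.6703j.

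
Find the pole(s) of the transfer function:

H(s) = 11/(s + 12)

Pole is where denominator = 0: s + 12 = 0, so s = -12.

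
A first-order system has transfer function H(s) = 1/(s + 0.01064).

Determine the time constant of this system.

For H(s) = 1/(s + 1/τ), the pole is at -1/τ = -0.01064, so τ = 1/0.01064 = 93.98 s.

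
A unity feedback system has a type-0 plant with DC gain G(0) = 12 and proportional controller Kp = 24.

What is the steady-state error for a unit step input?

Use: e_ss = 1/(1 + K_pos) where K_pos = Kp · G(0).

K_pos = Kp · G(0) = 24 × 12 = 288. e_ss = 1/(1 + 288) = 0.0035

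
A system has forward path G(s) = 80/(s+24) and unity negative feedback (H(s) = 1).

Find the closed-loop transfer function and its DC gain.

T(s) = G/(1+GH) = [80/(s+24)] / [1 + 80/(s+24)] = 80/(s+24+80) = 80/(s+104). DC gain = 80/104 = 0.7692.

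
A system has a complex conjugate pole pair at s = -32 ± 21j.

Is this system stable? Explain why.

Real part of poles is -32 (< 0, left half-plane). Stable.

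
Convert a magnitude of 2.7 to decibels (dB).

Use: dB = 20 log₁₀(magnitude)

dB = 20 log₁₀(2.7) = 8.6 dB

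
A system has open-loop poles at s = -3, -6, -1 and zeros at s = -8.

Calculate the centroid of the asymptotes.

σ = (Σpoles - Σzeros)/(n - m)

σ = (Σpoles - Σzeros)/(n - m) = (-10 - (-8))/(3 - 1) = -2/2 = -1.0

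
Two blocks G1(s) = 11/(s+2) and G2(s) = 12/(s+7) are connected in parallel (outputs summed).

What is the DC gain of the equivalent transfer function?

Parallel: G_eq = G1 + G2. DC gain = G1(0) + G2(0) = 11/2 + 12/7 = 5.5 + 1.7143 = 7.2143.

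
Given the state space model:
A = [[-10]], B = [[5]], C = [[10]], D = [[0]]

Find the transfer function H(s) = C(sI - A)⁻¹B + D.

(sI - A)⁻¹ = 1/(s + 10). H(s) = 10 × 5/(s + 10) + 0 = 50/(s + 10).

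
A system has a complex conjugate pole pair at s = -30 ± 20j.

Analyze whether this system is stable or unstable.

Real part of poles is -30 (< 0, left half-plane). Stable.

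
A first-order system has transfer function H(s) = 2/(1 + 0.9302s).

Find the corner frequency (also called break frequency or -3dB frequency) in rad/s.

Corner frequency = 1/τ = 1/0.9302 = 1.075 rad/s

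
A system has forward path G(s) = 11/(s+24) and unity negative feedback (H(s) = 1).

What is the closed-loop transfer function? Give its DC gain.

T(s) = G/(1+GH) = [11/(s+24)] / [1 + 11/(s+24)] = 11/(s+24+11) = 11/(s+35). DC gain = 11/35 = 0.3143.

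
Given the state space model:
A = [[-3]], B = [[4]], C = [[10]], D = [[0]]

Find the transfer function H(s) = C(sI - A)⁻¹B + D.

(sI - A)⁻¹ = 1/(s + 3). H(s) = 10 × 4/(s + 3) + 0 = 40/(s + 3).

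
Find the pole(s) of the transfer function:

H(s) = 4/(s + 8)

Pole is where denominator = 0: s + 8 = 0, so s = -8.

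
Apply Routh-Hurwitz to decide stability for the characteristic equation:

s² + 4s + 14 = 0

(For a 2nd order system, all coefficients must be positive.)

Coefficients: 1, 4, 14. All positive, so system is stable.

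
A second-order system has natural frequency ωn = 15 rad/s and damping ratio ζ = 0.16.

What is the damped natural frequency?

ωd = ωn√(1 - ζ²) = 15√(1 - 0.16²) = 14.81 rad/s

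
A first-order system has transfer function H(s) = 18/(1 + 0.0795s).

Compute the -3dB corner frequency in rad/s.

Corner frequency = 1/τ = 1/0.0795 = 12.579 rad/s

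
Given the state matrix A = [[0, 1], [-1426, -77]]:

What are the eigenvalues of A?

det(A - λI) = λ² - (-77)λ + 1426 = (λ - (-46))(λ - (-31)). Eigenvalues: -46, -31.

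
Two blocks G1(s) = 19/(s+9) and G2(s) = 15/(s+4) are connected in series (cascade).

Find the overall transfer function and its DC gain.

Series: multiply transfer functions. G_eq = 19/(s+9) × 15/(s+4) = 285/((s+9)(s+4)). DC gain = 285/(9×4) = 7.9167.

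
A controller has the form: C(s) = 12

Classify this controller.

This is a Proportional (P) controller.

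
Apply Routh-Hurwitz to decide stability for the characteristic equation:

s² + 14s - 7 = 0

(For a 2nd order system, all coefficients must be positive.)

Coefficients: 1, 14, -7. c=-7 not positive, so system is unstable.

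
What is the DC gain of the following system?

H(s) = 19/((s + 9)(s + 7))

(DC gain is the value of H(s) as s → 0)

DC gain = H(0) = 19/(9 × 7) = 19/63 = 0.3016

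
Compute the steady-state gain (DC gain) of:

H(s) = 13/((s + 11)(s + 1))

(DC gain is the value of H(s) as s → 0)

DC gain = H(0) = 13/(11 × 1) = 13/11 = 1.1818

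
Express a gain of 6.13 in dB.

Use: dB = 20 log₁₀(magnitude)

dB = 20 log₁₀(6.13) = 15.7 dB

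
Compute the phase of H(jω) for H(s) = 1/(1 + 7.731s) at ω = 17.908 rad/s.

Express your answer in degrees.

Phase = -arctan(ωτ) = -arctan(17.908 × 7.731) = -89.6°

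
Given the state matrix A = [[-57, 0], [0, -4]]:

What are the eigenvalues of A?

For diagonal matrix, eigenvalues are diagonal entries: λ₁ = -57, λ₂ = -4.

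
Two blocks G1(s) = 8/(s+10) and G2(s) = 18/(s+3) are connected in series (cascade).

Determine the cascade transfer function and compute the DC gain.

Series: multiply transfer functions. G_eq = 8/(s+10) × 18/(s+3) = 144/((s+10)(s+3)). DC gain = 144/(10×3) = 4.8.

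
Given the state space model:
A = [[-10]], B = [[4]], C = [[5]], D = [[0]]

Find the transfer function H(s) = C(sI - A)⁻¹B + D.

(sI - A)⁻¹ = 1/(s + 10). H(s) = 5 × 4/(s + 10) + 0 = 20/(s + 10).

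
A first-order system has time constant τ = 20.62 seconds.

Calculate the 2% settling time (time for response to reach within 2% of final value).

For first-order system, 2% settling time ≈ 4τ = 4 × 20.62 = 82.48 s.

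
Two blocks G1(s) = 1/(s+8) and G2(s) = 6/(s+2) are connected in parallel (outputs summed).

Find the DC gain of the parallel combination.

Parallel: G_eq = G1 + G2. DC gain = G1(0) + G2(0) = 1/8 + 6/2 = 0.125 + 3 = 3.125.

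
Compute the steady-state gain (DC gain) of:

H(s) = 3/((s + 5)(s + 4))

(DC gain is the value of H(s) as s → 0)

DC gain = H(0) = 3/(5 × 4) = 3/20 = 0.15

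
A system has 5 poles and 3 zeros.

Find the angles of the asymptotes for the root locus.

n - m = 5 - 3 = 2. Angles: θk = (2k + 1)·180°/2 = 90°, 270°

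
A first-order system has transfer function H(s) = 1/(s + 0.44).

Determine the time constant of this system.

For H(s) = 1/(s + 1/τ), the pole is at -1/τ = -0.44, so τ = 1/0.44 = 2.2727 s.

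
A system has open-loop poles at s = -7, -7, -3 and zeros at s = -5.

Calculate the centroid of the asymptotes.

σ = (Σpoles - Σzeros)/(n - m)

σ = (Σpoles - Σzeros)/(n - m) = (-17 - (-5))/(3 - 1) = -12/2 = -6.0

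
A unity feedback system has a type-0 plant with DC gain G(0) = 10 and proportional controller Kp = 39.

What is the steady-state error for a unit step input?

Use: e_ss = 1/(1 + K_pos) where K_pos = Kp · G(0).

K_pos = Kp · G(0) = 39 × 10 = 390. e_ss = 1/(1 + 390) = 0.0026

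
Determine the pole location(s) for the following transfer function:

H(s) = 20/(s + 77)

Pole is where denominator = 0: s + 77 = 0, so s = -77.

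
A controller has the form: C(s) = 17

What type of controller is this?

This is a Proportional (P) controller.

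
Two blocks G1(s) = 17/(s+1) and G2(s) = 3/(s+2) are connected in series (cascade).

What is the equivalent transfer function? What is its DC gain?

Series: multiply transfer functions. G_eq = 17/(s+1) × 3/(s+2) = 51/((s+1)(s+2)). DC gain = 51/(1×2) = 25.5.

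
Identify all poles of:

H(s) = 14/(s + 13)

Pole is where denominator = 0: s + 13 = 0, so s = -13.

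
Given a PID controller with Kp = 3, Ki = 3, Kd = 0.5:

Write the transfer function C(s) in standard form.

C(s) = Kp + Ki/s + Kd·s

Substituting values: C(s) = 3 + 3/s + 0.5s = (0.5s² + 3s + 3)/s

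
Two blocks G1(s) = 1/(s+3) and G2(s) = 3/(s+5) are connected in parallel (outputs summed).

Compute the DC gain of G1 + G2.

Parallel: G_eq = G1 + G2. DC gain = G1(0) + G2(0) = 1/3 + 3/5 = 0.3333 + 0.6 = 0.9333.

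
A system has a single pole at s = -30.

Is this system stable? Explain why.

Pole at s = -30 is in the left half-plane. Stable.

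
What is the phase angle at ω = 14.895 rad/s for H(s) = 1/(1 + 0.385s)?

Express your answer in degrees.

Phase = -arctan(ωτ) = -arctan(14.895 × 0.385) = -80.1°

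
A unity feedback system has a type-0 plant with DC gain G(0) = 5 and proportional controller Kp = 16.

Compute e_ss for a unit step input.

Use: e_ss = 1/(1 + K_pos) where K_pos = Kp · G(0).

K_pos = Kp · G(0) = 16 × 5 = 80. e_ss = 1/(1 + 80) = 0.0123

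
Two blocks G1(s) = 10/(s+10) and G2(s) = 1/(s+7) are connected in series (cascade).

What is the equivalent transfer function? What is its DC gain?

Series: multiply transfer functions. G_eq = 10/(s+10) × 1/(s+7) = 10/((s+10)(s+7)). DC gain = 10/(10×7) = 0.1429.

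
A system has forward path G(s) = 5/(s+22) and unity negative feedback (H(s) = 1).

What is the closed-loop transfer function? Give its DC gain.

T(s) = G/(1+GH) = [5/(s+22)] / [1 + 5/(s+22)] = 5/(s+22+5) = 5/(s+27). DC gain = 5/27 = 0.1852.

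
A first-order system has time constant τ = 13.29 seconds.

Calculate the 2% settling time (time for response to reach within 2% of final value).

For first-order system, 2% settling time ≈ 4τ = 4 × 13.29 = 53.16 s.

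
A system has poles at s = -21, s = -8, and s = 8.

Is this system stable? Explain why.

Pole(s) at s = 8 are not in the left half-plane. System is unstable.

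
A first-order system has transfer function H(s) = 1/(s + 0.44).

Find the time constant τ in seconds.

For H(s) = 1/(s + 1/τ), the pole is at -1/τ = -0.44, so τ = 1/0.44 = 2.2727 s.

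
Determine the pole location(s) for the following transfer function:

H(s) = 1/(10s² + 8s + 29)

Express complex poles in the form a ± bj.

Discriminant = 8² - 4×10×29 = 64 - 1160 = -1096 < 0, so the poles are a complex conjugate pair s = (-8 ± j√1096)/(2×10). Real part = -8/(2×10) = -8/20 = -0.4; imaginary part = ±√1096/(2×10) ≈ 1.6553. Poles: s = -0.4 ± 1.6553j.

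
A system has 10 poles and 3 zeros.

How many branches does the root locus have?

Root locus has n branches where n = number of poles = 10.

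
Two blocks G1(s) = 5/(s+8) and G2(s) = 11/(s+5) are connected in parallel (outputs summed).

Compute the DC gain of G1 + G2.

Parallel: G_eq = G1 + G2. DC gain = G1(0) + G2(0) = 5/8 + 11/5 = 0.625 + 2.2 = 2.825.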